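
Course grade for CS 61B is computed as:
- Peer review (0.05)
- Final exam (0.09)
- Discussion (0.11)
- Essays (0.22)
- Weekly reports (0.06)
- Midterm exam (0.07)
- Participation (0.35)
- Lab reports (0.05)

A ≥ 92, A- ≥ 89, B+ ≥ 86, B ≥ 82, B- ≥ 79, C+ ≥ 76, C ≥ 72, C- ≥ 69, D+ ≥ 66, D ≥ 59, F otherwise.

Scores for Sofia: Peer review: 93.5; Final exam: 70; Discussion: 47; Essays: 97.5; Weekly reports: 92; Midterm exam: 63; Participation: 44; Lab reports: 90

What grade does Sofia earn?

Weighted total:
  Peer review 93.5 × 0.05 = 4.675
  Final exam 70 × 0.09 = 6.3
  Discussion 47 × 0.11 = 5.17
  Essays 97.5 × 0.22 = 21.45
  Weekly reports 92 × 0.06 = 5.52
  Midterm exam 63 × 0.07 = 4.41
  Participation 44 × 0.35 = 15.4
  Lab reports 90 × 0.05 = 4.5
Sum = 67.425
67.425 is ≥ 66 and < 69 → D+

D+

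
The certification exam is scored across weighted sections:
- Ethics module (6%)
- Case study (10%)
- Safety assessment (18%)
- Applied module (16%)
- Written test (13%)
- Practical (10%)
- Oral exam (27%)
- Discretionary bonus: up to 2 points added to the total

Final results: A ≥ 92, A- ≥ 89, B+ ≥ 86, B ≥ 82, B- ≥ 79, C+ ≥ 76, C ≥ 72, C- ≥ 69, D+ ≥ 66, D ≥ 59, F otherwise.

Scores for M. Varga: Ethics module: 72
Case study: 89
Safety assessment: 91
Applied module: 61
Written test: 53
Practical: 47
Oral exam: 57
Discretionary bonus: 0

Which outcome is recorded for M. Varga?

D+

Weighted total:
  Ethics module 72 × 0.06 = 4.32
  Case study 89 × 0.1 = 8.9
  Safety assessment 91 × 0.18 = 16.38
  Applied module 61 × 0.16 = 9.76
  Written test 53 × 0.13 = 6.89
  Practical 47 × 0.1 = 4.7
  Oral exam 57 × 0.27 = 15.39
Sum = 66.34
Discretionary bonus: 66.34 + 0 = 66.34
66.34 is ≥ 66 and < 69 → D+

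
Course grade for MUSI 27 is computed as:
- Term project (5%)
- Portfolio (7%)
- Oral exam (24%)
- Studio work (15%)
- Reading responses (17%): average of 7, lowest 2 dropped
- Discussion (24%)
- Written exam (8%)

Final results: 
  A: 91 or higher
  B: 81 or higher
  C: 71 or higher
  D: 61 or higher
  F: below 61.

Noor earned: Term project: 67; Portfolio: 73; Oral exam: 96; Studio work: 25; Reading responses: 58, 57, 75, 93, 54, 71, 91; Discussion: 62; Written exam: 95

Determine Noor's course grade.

Reading responses: drop 54, 57 → average of remaining 5 = 388/5 = 77.6
Weighted total:
  Term project 67 × 0.05 = 3.35
  Portfolio 73 × 0.07 = 5.11
  Oral exam 96 × 0.24 = 23.04
  Studio work 25 × 0.15 = 3.75
  Reading responses 77.6 × 0.17 = 13.192
  Discussion 62 × 0.24 = 14.88
  Written exam 95 × 0.08 = 7.6
Sum = 70.922
70.922 is ≥ 61 and < 71 → D

D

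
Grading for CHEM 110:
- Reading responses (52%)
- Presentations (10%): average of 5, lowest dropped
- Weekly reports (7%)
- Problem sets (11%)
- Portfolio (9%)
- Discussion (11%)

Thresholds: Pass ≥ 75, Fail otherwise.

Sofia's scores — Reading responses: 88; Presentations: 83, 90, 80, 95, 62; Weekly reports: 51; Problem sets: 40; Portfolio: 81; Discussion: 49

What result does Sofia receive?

Presentations: drop 62 → average of remaining 4 = 348/4 = 87
Weighted total:
  Reading responses 88 × 0.52 = 45.76
  Presentations 87 × 0.1 = 8.7
  Weekly reports 51 × 0.07 = 3.57
  Problem sets 40 × 0.11 = 4.4
  Portfolio 81 × 0.09 = 7.29
  Discussion 49 × 0.11 = 5.39
Sum = 75.11
75.11 ≥ 75 → Pass

Pass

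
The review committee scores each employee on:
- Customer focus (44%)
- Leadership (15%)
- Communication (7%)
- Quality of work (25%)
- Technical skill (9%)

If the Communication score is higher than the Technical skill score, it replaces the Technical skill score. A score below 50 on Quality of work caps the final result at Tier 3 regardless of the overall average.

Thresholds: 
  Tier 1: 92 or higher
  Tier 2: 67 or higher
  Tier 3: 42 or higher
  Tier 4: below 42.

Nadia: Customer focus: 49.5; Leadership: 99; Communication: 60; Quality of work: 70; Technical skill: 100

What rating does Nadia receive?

Tier 2

Communication (60) ≤ Technical skill (100), so Technical skill stays at 100.
Quality of work score 70 ≥ 50: minimum met.
Weighted total:
  Customer focus 49.5 × 0.44 = 21.78
  Leadership 99 × 0.15 = 14.85
  Communication 60 × 0.07 = 4.2
  Quality of work 70 × 0.25 = 17.5
  Technical skill 100 × 0.09 = 9
Sum = 67.33
67.33 is ≥ 67 and < 92 → Tier 2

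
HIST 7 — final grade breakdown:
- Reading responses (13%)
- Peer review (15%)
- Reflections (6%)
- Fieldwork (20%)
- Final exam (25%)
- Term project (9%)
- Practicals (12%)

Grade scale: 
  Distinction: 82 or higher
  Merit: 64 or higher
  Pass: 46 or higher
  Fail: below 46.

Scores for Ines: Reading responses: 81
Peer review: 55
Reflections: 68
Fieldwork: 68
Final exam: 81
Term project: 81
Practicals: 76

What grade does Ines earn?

Weighted total:
  Reading responses 81 × 0.13 = 10.53
  Peer review 55 × 0.15 = 8.25
  Reflections 68 × 0.06 = 4.08
  Fieldwork 68 × 0.2 = 13.6
  Final exam 81 × 0.25 = 20.25
  Term project 81 × 0.09 = 7.29
  Practicals 76 × 0.12 = 9.12
Sum = 73.12
73.12 is ≥ 64 and < 82 → Merit

Merit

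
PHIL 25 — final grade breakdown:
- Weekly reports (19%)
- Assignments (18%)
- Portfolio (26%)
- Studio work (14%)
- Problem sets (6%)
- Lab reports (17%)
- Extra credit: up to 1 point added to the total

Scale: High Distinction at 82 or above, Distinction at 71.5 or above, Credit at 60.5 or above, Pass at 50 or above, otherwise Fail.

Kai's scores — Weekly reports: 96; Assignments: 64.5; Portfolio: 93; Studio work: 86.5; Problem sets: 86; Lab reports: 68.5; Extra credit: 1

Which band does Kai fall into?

High Distinction

Weighted total:
  Weekly reports 96 × 0.19 = 18.24
  Assignments 64.5 × 0.18 = 11.61
  Portfolio 93 × 0.26 = 24.18
  Studio work 86.5 × 0.14 = 12.11
  Problem sets 86 × 0.06 = 5.16
  Lab reports 68.5 × 0.17 = 11.645
Sum = 82.945
Extra credit: 82.945 + 1 = 83.945
83.945 ≥ 82 → High Distinction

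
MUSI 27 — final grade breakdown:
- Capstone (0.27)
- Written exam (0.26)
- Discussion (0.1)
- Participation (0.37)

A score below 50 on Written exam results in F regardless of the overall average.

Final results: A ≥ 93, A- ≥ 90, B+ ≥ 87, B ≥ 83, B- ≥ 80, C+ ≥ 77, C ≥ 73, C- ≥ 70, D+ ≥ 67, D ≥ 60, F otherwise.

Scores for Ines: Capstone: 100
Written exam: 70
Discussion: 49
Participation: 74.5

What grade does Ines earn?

Written exam score 70 ≥ 50: minimum met.
Weighted total:
  Capstone 100 × 0.27 = 27
  Written exam 70 × 0.26 = 18.2
  Discussion 49 × 0.1 = 4.9
  Participation 74.5 × 0.37 = 27.565
Sum = 77.665
77.665 is ≥ 77 and < 80 → C+

C+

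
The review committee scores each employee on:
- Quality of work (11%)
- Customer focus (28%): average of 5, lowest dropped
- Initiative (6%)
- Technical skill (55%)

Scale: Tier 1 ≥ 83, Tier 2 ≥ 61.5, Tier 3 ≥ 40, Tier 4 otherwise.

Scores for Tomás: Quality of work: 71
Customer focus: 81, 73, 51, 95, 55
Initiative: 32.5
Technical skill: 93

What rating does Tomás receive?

Tier 2

Customer focus: drop 51 → average of remaining 4 = 304/4 = 76
Weighted total:
  Quality of work 71 × 0.11 = 7.81
  Customer focus 76 × 0.28 = 21.28
  Initiative 32.5 × 0.06 = 1.95
  Technical skill 93 × 0.55 = 51.15
Sum = 82.19
82.19 is ≥ 61.5 and < 83 → Tier 2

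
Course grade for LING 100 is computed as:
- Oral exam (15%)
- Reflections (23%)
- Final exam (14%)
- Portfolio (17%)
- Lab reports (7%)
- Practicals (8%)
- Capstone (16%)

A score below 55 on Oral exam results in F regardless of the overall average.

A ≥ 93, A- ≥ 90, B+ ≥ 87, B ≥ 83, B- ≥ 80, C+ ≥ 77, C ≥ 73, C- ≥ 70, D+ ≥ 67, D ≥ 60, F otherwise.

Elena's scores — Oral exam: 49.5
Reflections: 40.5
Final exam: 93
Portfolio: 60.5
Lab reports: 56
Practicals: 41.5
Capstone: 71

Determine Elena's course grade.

Oral exam score 49.5 < 55: minimum not met.
Weighted total:
  Oral exam 49.5 × 0.15 = 7.425
  Reflections 40.5 × 0.23 = 9.315
  Final exam 93 × 0.14 = 13.02
  Portfolio 60.5 × 0.17 = 10.285
  Lab reports 56 × 0.07 = 3.92
  Practicals 41.5 × 0.08 = 3.32
  Capstone 71 × 0.16 = 11.36
Sum = 58.645
Because the Oral exam minimum was not met, the result is F.

F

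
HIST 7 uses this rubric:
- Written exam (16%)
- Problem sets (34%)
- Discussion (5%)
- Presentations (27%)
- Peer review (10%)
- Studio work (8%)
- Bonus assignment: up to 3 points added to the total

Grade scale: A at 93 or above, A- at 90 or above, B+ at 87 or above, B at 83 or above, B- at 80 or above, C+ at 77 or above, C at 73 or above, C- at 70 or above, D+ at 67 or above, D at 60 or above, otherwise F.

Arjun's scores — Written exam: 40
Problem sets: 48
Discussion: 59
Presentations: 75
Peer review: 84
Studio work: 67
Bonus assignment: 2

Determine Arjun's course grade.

D

Weighted total:
  Written exam 40 × 0.16 = 6.4
  Problem sets 48 × 0.34 = 16.32
  Discussion 59 × 0.05 = 2.95
  Presentations 75 × 0.27 = 20.25
  Peer review 84 × 0.1 = 8.4
  Studio work 67 × 0.08 = 5.36
Sum = 59.68
Bonus assignment: 59.68 + 2 = 61.68
61.68 is ≥ 60 and < 67 → D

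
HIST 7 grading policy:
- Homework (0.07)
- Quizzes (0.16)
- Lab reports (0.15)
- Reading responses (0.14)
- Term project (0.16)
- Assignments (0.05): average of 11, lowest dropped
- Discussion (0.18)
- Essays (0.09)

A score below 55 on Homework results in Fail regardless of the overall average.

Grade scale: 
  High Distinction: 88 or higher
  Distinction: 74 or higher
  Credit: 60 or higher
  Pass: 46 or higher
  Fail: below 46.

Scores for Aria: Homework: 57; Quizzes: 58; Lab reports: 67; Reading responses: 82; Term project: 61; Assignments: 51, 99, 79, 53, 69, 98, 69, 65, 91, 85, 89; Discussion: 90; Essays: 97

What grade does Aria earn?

Credit

Assignments: drop 51 → average of remaining 10 = 797/10 = 79.7
Homework score 57 ≥ 55: minimum met.
Weighted total:
  Homework 57 × 0.07 = 3.99
  Quizzes 58 × 0.16 = 9.28
  Lab reports 67 × 0.15 = 10.05
  Reading responses 82 × 0.14 = 11.48
  Term project 61 × 0.16 = 9.76
  Assignments 79.7 × 0.05 = 3.985
  Discussion 90 × 0.18 = 16.2
  Essays 97 × 0.09 = 8.73
Sum = 73.475
73.475 is ≥ 60 and < 74 → Credit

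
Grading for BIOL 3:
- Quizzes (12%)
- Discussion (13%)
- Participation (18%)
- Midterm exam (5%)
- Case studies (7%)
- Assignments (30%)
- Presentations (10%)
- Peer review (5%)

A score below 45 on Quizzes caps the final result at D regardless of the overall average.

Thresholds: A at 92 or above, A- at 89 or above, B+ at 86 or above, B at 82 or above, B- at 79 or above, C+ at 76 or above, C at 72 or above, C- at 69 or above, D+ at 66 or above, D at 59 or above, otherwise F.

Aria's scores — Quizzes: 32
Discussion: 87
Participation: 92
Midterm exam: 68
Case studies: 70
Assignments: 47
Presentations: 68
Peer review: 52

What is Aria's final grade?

D

Quizzes score 32 < 45: minimum not met.
Weighted total:
  Quizzes 32 × 0.12 = 3.84
  Discussion 87 × 0.13 = 11.31
  Participation 92 × 0.18 = 16.56
  Midterm exam 68 × 0.05 = 3.4
  Case studies 70 × 0.07 = 4.9
  Assignments 47 × 0.3 = 14.1
  Presentations 68 × 0.1 = 6.8
  Peer review 52 × 0.05 = 2.6
Sum = 63.51
63.51 would be D; cap at D applies → D.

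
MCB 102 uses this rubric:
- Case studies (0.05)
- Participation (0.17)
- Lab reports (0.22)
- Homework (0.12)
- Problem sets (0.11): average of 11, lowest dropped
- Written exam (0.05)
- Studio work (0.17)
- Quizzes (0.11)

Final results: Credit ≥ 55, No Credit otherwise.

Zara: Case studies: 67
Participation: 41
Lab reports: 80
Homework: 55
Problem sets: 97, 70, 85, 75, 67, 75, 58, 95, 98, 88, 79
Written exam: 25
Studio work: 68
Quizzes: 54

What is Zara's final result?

Credit

Problem sets: drop 58 → average of remaining 10 = 829/10 = 82.9
Weighted total:
  Case studies 67 × 0.05 = 3.35
  Participation 41 × 0.17 = 6.97
  Lab reports 80 × 0.22 = 17.6
  Homework 55 × 0.12 = 6.6
  Problem sets 82.9 × 0.11 = 9.119
  Written exam 25 × 0.05 = 1.25
  Studio work 68 × 0.17 = 11.56
  Quizzes 54 × 0.11 = 5.94
Sum = 62.389
62.389 ≥ 55 → Credit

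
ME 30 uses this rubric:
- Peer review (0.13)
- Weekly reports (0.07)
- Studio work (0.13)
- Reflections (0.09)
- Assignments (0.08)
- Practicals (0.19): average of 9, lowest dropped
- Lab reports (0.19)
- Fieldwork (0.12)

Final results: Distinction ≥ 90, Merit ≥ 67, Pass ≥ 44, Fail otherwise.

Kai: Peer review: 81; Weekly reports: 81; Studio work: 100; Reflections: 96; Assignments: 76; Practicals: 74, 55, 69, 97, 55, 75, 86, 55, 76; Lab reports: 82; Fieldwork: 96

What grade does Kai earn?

Practicals: drop 55 → average of remaining 8 = 587/8 = 73.375
Weighted total:
  Peer review 81 × 0.13 = 10.53
  Weekly reports 81 × 0.07 = 5.67
  Studio work 100 × 0.13 = 13
  Reflections 96 × 0.09 = 8.64
  Assignments 76 × 0.08 = 6.08
  Practicals 73.375 × 0.19 = 13.94125
  Lab reports 82 × 0.19 = 15.58
  Fieldwork 96 × 0.12 = 11.52
Sum = 84.96125
84.96125 is ≥ 67 and < 90 → Merit

Merit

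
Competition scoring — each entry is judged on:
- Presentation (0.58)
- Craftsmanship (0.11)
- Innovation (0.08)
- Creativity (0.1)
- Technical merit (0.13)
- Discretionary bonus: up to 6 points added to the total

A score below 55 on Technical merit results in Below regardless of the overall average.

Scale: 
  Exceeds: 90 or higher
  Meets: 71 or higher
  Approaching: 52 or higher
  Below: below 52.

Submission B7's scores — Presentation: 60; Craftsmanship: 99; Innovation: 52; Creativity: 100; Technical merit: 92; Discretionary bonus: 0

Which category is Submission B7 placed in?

Technical merit score 92 ≥ 55: minimum met.
Weighted total:
  Presentation 60 × 0.58 = 34.8
  Craftsmanship 99 × 0.11 = 10.89
  Innovation 52 × 0.08 = 4.16
  Creativity 100 × 0.1 = 10
  Technical merit 92 × 0.13 = 11.96
Sum = 71.81
Discretionary bonus: 71.81 + 0 = 71.81
71.81 is ≥ 71 and < 90 → Meets

Meets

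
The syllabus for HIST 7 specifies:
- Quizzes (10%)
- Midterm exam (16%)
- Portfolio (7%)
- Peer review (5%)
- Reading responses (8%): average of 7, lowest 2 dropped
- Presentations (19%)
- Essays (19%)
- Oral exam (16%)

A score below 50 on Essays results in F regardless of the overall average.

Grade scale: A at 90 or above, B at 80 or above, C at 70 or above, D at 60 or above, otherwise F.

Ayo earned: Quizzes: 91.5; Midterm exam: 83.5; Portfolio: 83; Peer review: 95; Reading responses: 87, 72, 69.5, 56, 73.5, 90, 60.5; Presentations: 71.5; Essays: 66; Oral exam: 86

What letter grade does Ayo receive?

Reading responses: drop 56, 60.5 → average of remaining 5 = 392/5 = 78.4
Essays score 66 ≥ 50: minimum met.
Weighted total:
  Quizzes 91.5 × 0.1 = 9.15
  Midterm exam 83.5 × 0.16 = 13.36
  Portfolio 83 × 0.07 = 5.81
  Peer review 95 × 0.05 = 4.75
  Reading responses 78.4 × 0.08 = 6.272
  Presentations 71.5 × 0.19 = 13.585
  Essays 66 × 0.19 = 12.54
  Oral exam 86 × 0.16 = 13.76
Sum = 79.227
79.227 is ≥ 70 and < 80 → C

C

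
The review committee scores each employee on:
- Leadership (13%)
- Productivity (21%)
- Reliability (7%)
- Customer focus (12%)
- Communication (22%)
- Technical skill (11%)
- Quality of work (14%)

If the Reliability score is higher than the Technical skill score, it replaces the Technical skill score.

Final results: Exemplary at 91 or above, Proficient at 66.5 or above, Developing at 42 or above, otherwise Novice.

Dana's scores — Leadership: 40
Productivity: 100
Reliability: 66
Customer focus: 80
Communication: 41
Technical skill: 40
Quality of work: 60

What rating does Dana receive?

Developing

Reliability (66) > Technical skill (40), so Technical skill counts as 66.
Weighted total:
  Leadership 40 × 0.13 = 5.2
  Productivity 100 × 0.21 = 21
  Reliability 66 × 0.07 = 4.62
  Customer focus 80 × 0.12 = 9.6
  Communication 41 × 0.22 = 9.02
  Technical skill 66 × 0.11 = 7.26
  Quality of work 60 × 0.14 = 8.4
Sum = 65.1
65.1 is ≥ 42 and < 66.5 → Developing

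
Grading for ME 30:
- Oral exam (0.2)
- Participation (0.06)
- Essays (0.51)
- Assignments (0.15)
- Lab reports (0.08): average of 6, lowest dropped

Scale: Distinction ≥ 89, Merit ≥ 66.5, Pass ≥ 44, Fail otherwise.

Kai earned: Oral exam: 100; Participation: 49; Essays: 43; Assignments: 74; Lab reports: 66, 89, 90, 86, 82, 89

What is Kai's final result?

Lab reports: drop 66 → average of remaining 5 = 436/5 = 87.2
Weighted total:
  Oral exam 100 × 0.2 = 20
  Participation 49 × 0.06 = 2.94
  Essays 43 × 0.51 = 21.93
  Assignments 74 × 0.15 = 11.1
  Lab reports 87.2 × 0.08 = 6.976
Sum = 62.946
62.946 is ≥ 44 and < 66.5 → Pass

Pass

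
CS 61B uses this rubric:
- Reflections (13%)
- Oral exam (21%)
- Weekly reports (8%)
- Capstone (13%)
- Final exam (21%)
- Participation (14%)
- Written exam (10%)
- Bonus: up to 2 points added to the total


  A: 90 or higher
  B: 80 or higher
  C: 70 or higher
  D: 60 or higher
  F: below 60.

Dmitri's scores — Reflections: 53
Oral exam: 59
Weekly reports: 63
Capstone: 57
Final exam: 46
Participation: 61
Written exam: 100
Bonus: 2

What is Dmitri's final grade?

Weighted total:
  Reflections 53 × 0.13 = 6.89
  Oral exam 59 × 0.21 = 12.39
  Weekly reports 63 × 0.08 = 5.04
  Capstone 57 × 0.13 = 7.41
  Final exam 46 × 0.21 = 9.66
  Participation 61 × 0.14 = 8.54
  Written exam 100 × 0.1 = 10
Sum = 59.93
Bonus: 59.93 + 2 = 61.93
61.93 is ≥ 60 and < 70 → D

D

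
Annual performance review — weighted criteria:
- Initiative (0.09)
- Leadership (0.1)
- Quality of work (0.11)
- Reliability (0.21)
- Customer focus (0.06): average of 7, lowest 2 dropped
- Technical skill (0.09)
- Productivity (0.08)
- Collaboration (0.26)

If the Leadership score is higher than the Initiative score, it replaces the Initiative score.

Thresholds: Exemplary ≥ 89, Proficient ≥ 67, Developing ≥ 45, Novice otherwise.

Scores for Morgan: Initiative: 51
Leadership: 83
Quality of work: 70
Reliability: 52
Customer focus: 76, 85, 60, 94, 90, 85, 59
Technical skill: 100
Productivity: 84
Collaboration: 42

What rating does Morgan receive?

Customer focus: drop 59, 60 → average of remaining 5 = 430/5 = 86
Leadership (83) > Initiative (51), so Initiative counts as 83.
Weighted total:
  Initiative 83 × 0.09 = 7.47
  Leadership 83 × 0.1 = 8.3
  Quality of work 70 × 0.11 = 7.7
  Reliability 52 × 0.21 = 10.92
  Customer focus 86 × 0.06 = 5.16
  Technical skill 100 × 0.09 = 9
  Productivity 84 × 0.08 = 6.72
  Collaboration 42 × 0.26 = 10.92
Sum = 66.19
66.19 is ≥ 45 and < 67 → Developing

Developing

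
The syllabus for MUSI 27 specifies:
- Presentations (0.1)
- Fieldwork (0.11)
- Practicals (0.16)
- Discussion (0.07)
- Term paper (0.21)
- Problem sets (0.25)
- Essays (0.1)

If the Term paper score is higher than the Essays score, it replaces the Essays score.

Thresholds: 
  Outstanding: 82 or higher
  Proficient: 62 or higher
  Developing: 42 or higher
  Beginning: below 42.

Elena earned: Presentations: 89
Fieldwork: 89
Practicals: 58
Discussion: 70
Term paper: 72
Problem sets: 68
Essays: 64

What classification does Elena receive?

Term paper (72) > Essays (64), so Essays counts as 72.
Weighted total:
  Presentations 89 × 0.1 = 8.9
  Fieldwork 89 × 0.11 = 9.79
  Practicals 58 × 0.16 = 9.28
  Discussion 70 × 0.07 = 4.9
  Term paper 72 × 0.21 = 15.12
  Problem sets 68 × 0.25 = 17
  Essays 72 × 0.1 = 7.2
Sum = 72.19
72.19 is ≥ 62 and < 82 → Proficient

Proficient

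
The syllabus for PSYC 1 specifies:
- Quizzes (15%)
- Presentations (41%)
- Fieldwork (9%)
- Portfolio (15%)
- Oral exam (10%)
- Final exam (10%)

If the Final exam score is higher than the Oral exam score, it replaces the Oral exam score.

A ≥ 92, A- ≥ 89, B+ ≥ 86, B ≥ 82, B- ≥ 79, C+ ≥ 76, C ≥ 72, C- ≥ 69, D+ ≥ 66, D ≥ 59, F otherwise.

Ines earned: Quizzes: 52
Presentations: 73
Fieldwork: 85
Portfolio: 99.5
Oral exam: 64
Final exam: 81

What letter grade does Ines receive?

C+

Final exam (81) > Oral exam (64), so Oral exam counts as 81.
Weighted total:
  Quizzes 52 × 0.15 = 7.8
  Presentations 73 × 0.41 = 29.93
  Fieldwork 85 × 0.09 = 7.65
  Portfolio 99.5 × 0.15 = 14.925
  Oral exam 81 × 0.1 = 8.1
  Final exam 81 × 0.1 = 8.1
Sum = 76.505
76.505 is ≥ 76 and < 79 → C+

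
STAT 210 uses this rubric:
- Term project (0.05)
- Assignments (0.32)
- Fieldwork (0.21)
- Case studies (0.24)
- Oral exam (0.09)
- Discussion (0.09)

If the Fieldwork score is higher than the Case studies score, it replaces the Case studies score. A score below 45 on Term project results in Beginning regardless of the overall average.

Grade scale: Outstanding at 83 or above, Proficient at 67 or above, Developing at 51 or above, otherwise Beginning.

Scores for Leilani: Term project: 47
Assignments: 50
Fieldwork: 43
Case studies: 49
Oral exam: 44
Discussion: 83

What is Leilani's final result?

Beginning

Fieldwork (43) ≤ Case studies (49), so Case studies stays at 49.
Term project score 47 ≥ 45: minimum met.
Weighted total:
  Term project 47 × 0.05 = 2.35
  Assignments 50 × 0.32 = 16
  Fieldwork 43 × 0.21 = 9.03
  Case studies 49 × 0.24 = 11.76
  Oral exam 44 × 0.09 = 3.96
  Discussion 83 × 0.09 = 7.47
Sum = 50.57
50.57 < 51 → Beginning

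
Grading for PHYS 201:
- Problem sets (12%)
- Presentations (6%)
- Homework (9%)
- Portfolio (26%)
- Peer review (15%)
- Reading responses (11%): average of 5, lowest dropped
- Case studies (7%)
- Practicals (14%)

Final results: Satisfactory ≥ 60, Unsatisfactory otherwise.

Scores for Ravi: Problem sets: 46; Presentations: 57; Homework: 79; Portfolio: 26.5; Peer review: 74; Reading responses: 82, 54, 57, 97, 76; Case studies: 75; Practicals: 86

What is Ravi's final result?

Reading responses: drop 54 → average of remaining 4 = 312/4 = 78
Weighted total:
  Problem sets 46 × 0.12 = 5.52
  Presentations 57 × 0.06 = 3.42
  Homework 79 × 0.09 = 7.11
  Portfolio 26.5 × 0.26 = 6.89
  Peer review 74 × 0.15 = 11.1
  Reading responses 78 × 0.11 = 8.58
  Case studies 75 × 0.07 = 5.25
  Practicals 86 × 0.14 = 12.04
Sum = 59.91
59.91 < 60 → Unsatisfactory

Unsatisfactory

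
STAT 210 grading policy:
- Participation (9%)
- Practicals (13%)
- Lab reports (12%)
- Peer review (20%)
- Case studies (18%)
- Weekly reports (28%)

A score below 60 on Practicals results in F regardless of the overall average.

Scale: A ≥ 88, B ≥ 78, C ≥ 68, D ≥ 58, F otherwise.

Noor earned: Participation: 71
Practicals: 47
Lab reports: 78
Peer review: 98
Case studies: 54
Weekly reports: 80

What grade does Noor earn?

F

Practicals score 47 < 60: minimum not met.
Weighted total:
  Participation 71 × 0.09 = 6.39
  Practicals 47 × 0.13 = 6.11
  Lab reports 78 × 0.12 = 9.36
  Peer review 98 × 0.2 = 19.6
  Case studies 54 × 0.18 = 9.72
  Weekly reports 80 × 0.28 = 22.4
Sum = 73.58
Because the Practicals minimum was not met, the result is F.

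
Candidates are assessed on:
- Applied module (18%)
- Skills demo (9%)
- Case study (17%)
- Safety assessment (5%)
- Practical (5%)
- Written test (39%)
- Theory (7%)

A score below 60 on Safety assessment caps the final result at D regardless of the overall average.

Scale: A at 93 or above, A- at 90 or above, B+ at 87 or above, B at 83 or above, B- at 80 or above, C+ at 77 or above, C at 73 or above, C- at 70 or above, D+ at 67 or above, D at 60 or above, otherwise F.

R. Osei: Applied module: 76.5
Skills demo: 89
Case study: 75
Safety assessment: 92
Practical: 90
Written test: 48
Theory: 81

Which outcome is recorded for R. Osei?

Safety assessment score 92 ≥ 60: minimum met.
Weighted total:
  Applied module 76.5 × 0.18 = 13.77
  Skills demo 89 × 0.09 = 8.01
  Case study 75 × 0.17 = 12.75
  Safety assessment 92 × 0.05 = 4.6
  Practical 90 × 0.05 = 4.5
  Written test 48 × 0.39 = 18.72
  Theory 81 × 0.07 = 5.67
Sum = 68.02
68.02 is ≥ 67 and < 70 → D+

D+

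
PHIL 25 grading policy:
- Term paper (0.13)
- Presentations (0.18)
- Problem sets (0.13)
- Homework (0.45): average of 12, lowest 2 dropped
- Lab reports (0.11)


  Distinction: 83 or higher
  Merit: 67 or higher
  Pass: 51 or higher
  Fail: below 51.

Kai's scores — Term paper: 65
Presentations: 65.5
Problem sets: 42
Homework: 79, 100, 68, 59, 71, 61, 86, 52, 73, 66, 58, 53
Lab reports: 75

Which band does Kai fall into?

Homework: drop 52, 53 → average of remaining 10 = 721/10 = 72.1
Weighted total:
  Term paper 65 × 0.13 = 8.45
  Presentations 65.5 × 0.18 = 11.79
  Problem sets 42 × 0.13 = 5.46
  Homework 72.1 × 0.45 = 32.445
  Lab reports 75 × 0.11 = 8.25
Sum = 66.395
66.395 is ≥ 51 and < 67 → Pass

Pass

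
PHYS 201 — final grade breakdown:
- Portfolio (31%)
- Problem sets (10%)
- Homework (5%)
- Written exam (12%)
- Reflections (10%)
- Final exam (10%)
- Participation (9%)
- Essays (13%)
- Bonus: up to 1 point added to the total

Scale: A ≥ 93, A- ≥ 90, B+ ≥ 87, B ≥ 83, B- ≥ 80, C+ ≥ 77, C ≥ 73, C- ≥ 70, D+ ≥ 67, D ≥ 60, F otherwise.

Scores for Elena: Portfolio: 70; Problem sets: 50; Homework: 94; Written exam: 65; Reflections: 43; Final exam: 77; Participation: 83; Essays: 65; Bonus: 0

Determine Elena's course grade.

D+

Weighted total:
  Portfolio 70 × 0.31 = 21.7
  Problem sets 50 × 0.1 = 5
  Homework 94 × 0.05 = 4.7
  Written exam 65 × 0.12 = 7.8
  Reflections 43 × 0.1 = 4.3
  Final exam 77 × 0.1 = 7.7
  Participation 83 × 0.09 = 7.47
  Essays 65 × 0.13 = 8.45
Sum = 67.12
Bonus: 67.12 + 0 = 67.12
67.12 is ≥ 67 and < 70 → D+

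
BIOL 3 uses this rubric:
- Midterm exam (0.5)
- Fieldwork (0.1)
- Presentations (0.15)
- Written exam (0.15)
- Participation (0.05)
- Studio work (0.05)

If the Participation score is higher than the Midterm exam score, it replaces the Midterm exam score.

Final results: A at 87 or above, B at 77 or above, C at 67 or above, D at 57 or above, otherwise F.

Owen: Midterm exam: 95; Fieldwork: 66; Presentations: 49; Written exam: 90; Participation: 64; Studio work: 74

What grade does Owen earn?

B

Participation (64) ≤ Midterm exam (95), so Midterm exam stays at 95.
Weighted total:
  Midterm exam 95 × 0.5 = 47.5
  Fieldwork 66 × 0.1 = 6.6
  Presentations 49 × 0.15 = 7.35
  Written exam 90 × 0.15 = 13.5
  Participation 64 × 0.05 = 3.2
  Studio work 74 × 0.05 = 3.7
Sum = 81.85
81.85 is ≥ 77 and < 87 → B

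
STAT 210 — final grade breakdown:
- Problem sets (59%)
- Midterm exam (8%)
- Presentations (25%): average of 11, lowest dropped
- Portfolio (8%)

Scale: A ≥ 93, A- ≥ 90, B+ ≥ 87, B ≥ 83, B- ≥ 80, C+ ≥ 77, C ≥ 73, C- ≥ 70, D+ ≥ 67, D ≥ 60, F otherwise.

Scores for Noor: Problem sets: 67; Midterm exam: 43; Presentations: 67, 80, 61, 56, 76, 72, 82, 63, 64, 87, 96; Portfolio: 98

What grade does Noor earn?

D+

Presentations: drop 56 → average of remaining 10 = 748/10 = 74.8
Weighted total:
  Problem sets 67 × 0.59 = 39.53
  Midterm exam 43 × 0.08 = 3.44
  Presentations 74.8 × 0.25 = 18.7
  Portfolio 98 × 0.08 = 7.84
Sum = 69.51
69.51 is ≥ 67 and < 70 → D+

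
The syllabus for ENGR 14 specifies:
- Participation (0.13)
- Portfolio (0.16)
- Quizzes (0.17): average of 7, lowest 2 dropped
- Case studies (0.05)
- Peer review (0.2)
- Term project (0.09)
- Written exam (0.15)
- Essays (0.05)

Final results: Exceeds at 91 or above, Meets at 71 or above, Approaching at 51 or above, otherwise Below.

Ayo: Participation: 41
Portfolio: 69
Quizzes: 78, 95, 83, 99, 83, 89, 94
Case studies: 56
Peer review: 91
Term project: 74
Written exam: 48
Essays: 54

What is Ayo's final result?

Quizzes: drop 78, 83 → average of remaining 5 = 460/5 = 92
Weighted total:
  Participation 41 × 0.13 = 5.33
  Portfolio 69 × 0.16 = 11.04
  Quizzes 92 × 0.17 = 15.64
  Case studies 56 × 0.05 = 2.8
  Peer review 91 × 0.2 = 18.2
  Term project 74 × 0.09 = 6.66
  Written exam 48 × 0.15 = 7.2
  Essays 54 × 0.05 = 2.7
Sum = 69.57
69.57 is ≥ 51 and < 71 → Approaching

Approaching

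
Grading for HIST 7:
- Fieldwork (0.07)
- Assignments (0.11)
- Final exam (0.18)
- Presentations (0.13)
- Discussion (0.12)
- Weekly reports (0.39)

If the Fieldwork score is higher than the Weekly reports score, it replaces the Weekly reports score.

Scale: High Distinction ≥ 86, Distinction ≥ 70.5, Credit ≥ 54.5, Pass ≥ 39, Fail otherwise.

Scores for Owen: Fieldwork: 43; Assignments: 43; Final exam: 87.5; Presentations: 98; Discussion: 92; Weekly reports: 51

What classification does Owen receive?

Credit

Fieldwork (43) ≤ Weekly reports (51), so Weekly reports stays at 51.
Weighted total:
  Fieldwork 43 × 0.07 = 3.01
  Assignments 43 × 0.11 = 4.73
  Final exam 87.5 × 0.18 = 15.75
  Presentations 98 × 0.13 = 12.74
  Discussion 92 × 0.12 = 11.04
  Weekly reports 51 × 0.39 = 19.89
Sum = 67.16
67.16 is ≥ 54.5 and < 70.5 → Credit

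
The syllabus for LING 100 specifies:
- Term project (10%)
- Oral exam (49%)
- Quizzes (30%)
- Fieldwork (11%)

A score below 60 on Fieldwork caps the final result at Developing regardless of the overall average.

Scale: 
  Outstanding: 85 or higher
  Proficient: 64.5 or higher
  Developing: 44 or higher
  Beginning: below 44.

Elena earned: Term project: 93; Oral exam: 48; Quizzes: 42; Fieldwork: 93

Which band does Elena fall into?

Developing

Fieldwork score 93 ≥ 60: minimum met.
Weighted total:
  Term project 93 × 0.1 = 9.3
  Oral exam 48 × 0.49 = 23.52
  Quizzes 42 × 0.3 = 12.6
  Fieldwork 93 × 0.11 = 10.23
Sum = 55.65
55.65 is ≥ 44 and < 64.5 → Developing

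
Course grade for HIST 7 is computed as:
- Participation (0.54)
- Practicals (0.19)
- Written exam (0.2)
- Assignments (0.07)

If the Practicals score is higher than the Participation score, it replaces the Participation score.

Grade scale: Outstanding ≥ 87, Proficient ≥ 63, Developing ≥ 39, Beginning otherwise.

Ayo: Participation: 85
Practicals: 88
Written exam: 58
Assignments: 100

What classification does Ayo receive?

Practicals (88) > Participation (85), so Participation counts as 88.
Weighted total:
  Participation 88 × 0.54 = 47.52
  Practicals 88 × 0.19 = 16.72
  Written exam 58 × 0.2 = 11.6
  Assignments 100 × 0.07 = 7
Sum = 82.84
82.84 is ≥ 63 and < 87 → Proficient

Proficient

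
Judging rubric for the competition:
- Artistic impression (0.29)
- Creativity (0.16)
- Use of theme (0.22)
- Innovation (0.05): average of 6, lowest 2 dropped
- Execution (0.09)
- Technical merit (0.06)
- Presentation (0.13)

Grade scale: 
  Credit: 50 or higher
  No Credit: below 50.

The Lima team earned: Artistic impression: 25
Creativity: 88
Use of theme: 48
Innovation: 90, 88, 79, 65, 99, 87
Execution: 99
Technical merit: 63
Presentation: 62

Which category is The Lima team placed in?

Innovation: drop 65, 79 → average of remaining 4 = 364/4 = 91
Weighted total:
  Artistic impression 25 × 0.29 = 7.25
  Creativity 88 × 0.16 = 14.08
  Use of theme 48 × 0.22 = 10.56
  Innovation 91 × 0.05 = 4.55
  Execution 99 × 0.09 = 8.91
  Technical merit 63 × 0.06 = 3.78
  Presentation 62 × 0.13 = 8.06
Sum = 57.19
57.19 ≥ 50 → Credit

Credit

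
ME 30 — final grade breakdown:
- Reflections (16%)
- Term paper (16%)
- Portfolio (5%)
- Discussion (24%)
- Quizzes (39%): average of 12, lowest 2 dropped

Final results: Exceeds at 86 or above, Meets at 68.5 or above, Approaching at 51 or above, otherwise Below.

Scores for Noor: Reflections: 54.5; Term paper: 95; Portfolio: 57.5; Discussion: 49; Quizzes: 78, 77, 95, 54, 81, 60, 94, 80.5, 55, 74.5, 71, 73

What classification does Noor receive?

Meets

Quizzes: drop 54, 55 → average of remaining 10 = 784/10 = 78.4
Weighted total:
  Reflections 54.5 × 0.16 = 8.72
  Term paper 95 × 0.16 = 15.2
  Portfolio 57.5 × 0.05 = 2.875
  Discussion 49 × 0.24 = 11.76
  Quizzes 78.4 × 0.39 = 30.576
Sum = 69.131
69.131 is ≥ 68.5 and < 86 → Meets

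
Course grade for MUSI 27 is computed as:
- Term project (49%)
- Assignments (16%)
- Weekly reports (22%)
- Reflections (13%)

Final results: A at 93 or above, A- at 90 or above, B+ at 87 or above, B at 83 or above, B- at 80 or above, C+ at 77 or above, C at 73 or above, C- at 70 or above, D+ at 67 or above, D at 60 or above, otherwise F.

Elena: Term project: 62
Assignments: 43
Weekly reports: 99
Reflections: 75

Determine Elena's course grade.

Weighted total:
  Term project 62 × 0.49 = 30.38
  Assignments 43 × 0.16 = 6.88
  Weekly reports 99 × 0.22 = 21.78
  Reflections 75 × 0.13 = 9.75
Sum = 68.79
68.79 is ≥ 67 and < 70 → D+

D+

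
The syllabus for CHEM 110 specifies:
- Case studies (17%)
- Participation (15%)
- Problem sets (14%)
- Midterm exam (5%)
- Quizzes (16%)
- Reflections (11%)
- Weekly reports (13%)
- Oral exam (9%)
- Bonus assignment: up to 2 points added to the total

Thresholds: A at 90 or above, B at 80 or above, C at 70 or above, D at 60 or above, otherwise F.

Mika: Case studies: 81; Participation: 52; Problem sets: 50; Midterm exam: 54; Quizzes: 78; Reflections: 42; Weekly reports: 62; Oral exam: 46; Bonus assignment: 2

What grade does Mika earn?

D

Weighted total:
  Case studies 81 × 0.17 = 13.77
  Participation 52 × 0.15 = 7.8
  Problem sets 50 × 0.14 = 7
  Midterm exam 54 × 0.05 = 2.7
  Quizzes 78 × 0.16 = 12.48
  Reflections 42 × 0.11 = 4.62
  Weekly reports 62 × 0.13 = 8.06
  Oral exam 46 × 0.09 = 4.14
Sum = 60.57
Bonus assignment: 60.57 + 2 = 62.57
62.57 is ≥ 60 and < 70 → D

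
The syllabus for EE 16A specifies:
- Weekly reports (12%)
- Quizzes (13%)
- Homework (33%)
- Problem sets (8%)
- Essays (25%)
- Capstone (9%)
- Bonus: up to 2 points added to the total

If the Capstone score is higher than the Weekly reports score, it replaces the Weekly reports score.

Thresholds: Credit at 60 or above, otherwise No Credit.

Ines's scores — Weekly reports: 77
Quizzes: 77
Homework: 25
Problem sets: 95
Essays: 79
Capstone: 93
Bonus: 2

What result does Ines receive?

Credit

Capstone (93) > Weekly reports (77), so Weekly reports counts as 93.
Weighted total:
  Weekly reports 93 × 0.12 = 11.16
  Quizzes 77 × 0.13 = 10.01
  Homework 25 × 0.33 = 8.25
  Problem sets 95 × 0.08 = 7.6
  Essays 79 × 0.25 = 19.75
  Capstone 93 × 0.09 = 8.37
Sum = 65.14
Bonus: 65.14 + 2 = 67.14
67.14 ≥ 60 → Credit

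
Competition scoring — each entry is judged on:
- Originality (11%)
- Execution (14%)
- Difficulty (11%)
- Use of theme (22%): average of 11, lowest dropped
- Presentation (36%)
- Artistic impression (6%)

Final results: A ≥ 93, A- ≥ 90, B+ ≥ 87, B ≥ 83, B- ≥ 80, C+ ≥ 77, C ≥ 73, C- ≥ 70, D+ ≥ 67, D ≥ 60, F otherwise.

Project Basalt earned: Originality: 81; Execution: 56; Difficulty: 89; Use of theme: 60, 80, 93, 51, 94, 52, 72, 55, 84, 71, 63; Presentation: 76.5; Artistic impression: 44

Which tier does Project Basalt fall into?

Use of theme: drop 51 → average of remaining 10 = 724/10 = 72.4
Weighted total:
  Originality 81 × 0.11 = 8.91
  Execution 56 × 0.14 = 7.84
  Difficulty 89 × 0.11 = 9.79
  Use of theme 72.4 × 0.22 = 15.928
  Presentation 76.5 × 0.36 = 27.54
  Artistic impression 44 × 0.06 = 2.64
Sum = 72.648
72.648 is ≥ 70 and < 73 → C-

C-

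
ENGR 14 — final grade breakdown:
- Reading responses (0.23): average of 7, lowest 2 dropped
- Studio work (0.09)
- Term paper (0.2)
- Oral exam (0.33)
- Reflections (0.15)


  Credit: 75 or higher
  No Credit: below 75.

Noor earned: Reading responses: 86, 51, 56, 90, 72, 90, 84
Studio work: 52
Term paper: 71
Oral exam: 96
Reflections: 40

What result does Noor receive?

Credit

Reading responses: drop 51, 56 → average of remaining 5 = 422/5 = 84.4
Weighted total:
  Reading responses 84.4 × 0.23 = 19.412
  Studio work 52 × 0.09 = 4.68
  Term paper 71 × 0.2 = 14.2
  Oral exam 96 × 0.33 = 31.68
  Reflections 40 × 0.15 = 6
Sum = 75.972
75.972 ≥ 75 → Credit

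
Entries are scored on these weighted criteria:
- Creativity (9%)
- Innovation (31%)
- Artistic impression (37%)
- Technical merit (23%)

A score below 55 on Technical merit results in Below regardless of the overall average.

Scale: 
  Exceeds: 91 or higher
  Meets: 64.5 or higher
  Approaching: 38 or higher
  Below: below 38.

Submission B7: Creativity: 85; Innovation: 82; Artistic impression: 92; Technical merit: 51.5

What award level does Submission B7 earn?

Below

Technical merit score 51.5 < 55: minimum not met.
Weighted total:
  Creativity 85 × 0.09 = 7.65
  Innovation 82 × 0.31 = 25.42
  Artistic impression 92 × 0.37 = 34.04
  Technical merit 51.5 × 0.23 = 11.845
Sum = 78.955
Because the Technical merit minimum was not met, the result is Below.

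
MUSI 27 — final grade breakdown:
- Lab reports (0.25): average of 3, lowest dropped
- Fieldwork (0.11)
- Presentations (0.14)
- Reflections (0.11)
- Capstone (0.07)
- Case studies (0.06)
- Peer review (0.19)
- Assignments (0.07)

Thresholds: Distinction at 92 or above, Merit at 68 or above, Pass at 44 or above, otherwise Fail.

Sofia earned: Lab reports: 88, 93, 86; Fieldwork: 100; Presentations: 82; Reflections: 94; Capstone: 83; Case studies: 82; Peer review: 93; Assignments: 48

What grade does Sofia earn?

Merit

Lab reports: drop 86 → average of remaining 2 = 181/2 = 90.5
Weighted total:
  Lab reports 90.5 × 0.25 = 22.625
  Fieldwork 100 × 0.11 = 11
  Presentations 82 × 0.14 = 11.48
  Reflections 94 × 0.11 = 10.34
  Capstone 83 × 0.07 = 5.81
  Case studies 82 × 0.06 = 4.92
  Peer review 93 × 0.19 = 17.67
  Assignments 48 × 0.07 = 3.36
Sum = 87.205
87.205 is ≥ 68 and < 92 → Merit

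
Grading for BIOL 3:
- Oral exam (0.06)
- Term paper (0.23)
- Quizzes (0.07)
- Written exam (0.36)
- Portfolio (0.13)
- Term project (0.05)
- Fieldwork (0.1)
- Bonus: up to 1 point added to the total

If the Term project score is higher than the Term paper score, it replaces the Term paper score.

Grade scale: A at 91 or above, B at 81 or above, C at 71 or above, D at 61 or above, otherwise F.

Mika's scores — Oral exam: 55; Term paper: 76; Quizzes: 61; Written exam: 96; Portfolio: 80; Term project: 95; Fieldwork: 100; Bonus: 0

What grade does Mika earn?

B

Term project (95) > Term paper (76), so Term paper counts as 95.
Weighted total:
  Oral exam 55 × 0.06 = 3.3
  Term paper 95 × 0.23 = 21.85
  Quizzes 61 × 0.07 = 4.27
  Written exam 96 × 0.36 = 34.56
  Portfolio 80 × 0.13 = 10.4
  Term project 95 × 0.05 = 4.75
  Fieldwork 100 × 0.1 = 10
Sum = 89.13
Bonus: 89.13 + 0 = 89.13
89.13 is ≥ 81 and < 91 → B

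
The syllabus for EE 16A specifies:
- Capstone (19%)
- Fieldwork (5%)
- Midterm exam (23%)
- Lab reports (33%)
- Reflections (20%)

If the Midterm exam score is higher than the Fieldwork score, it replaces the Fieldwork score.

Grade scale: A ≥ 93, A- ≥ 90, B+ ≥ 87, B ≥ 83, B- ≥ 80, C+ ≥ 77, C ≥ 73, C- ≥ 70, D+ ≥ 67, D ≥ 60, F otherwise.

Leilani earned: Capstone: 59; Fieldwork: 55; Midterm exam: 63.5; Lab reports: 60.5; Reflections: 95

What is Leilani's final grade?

D+

Midterm exam (63.5) > Fieldwork (55), so Fieldwork counts as 63.5.
Weighted total:
  Capstone 59 × 0.19 = 11.21
  Fieldwork 63.5 × 0.05 = 3.175
  Midterm exam 63.5 × 0.23 = 14.605
  Lab reports 60.5 × 0.33 = 19.965
  Reflections 95 × 0.2 = 19
Sum = 67.955
67.955 is ≥ 67 and < 70 → D+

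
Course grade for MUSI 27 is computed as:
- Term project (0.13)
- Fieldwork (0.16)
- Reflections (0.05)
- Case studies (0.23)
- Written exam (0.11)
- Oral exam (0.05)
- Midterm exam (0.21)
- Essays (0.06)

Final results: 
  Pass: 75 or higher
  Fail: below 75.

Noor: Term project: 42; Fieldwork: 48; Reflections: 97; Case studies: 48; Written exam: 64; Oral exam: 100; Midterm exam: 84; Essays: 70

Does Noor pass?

Weighted total:
  Term project 42 × 0.13 = 5.46
  Fieldwork 48 × 0.16 = 7.68
  Reflections 97 × 0.05 = 4.85
  Case studies 48 × 0.23 = 11.04
  Written exam 64 × 0.11 = 7.04
  Oral exam 100 × 0.05 = 5
  Midterm exam 84 × 0.21 = 17.64
  Essays 70 × 0.06 = 4.2
Sum = 62.91
62.91 < 75 → Fail

Fail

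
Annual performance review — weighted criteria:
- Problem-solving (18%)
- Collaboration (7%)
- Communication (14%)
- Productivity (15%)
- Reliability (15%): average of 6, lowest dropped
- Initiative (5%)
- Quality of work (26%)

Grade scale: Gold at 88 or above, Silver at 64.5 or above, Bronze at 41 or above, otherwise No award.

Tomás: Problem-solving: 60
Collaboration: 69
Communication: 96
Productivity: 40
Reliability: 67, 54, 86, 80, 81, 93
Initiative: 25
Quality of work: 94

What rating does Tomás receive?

Reliability: drop 54 → average of remaining 5 = 407/5 = 81.4
Weighted total:
  Problem-solving 60 × 0.18 = 10.8
  Collaboration 69 × 0.07 = 4.83
  Communication 96 × 0.14 = 13.44
  Productivity 40 × 0.15 = 6
  Reliability 81.4 × 0.15 = 12.21
  Initiative 25 × 0.05 = 1.25
  Quality of work 94 × 0.26 = 24.44
Sum = 72.97
72.97 is ≥ 64.5 and < 88 → Silver

Silver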